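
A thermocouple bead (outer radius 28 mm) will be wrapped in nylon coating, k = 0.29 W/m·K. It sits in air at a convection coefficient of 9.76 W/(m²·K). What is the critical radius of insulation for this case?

For a sphere r_cr = 2k/h = 2×0.29/9.76
r_cr = 59.4 mm; since the bare radius (28 mm) is below r_cr, adding a thin layer of insulation will *increase* heat loss.

r_cr ≈ 59.4 mm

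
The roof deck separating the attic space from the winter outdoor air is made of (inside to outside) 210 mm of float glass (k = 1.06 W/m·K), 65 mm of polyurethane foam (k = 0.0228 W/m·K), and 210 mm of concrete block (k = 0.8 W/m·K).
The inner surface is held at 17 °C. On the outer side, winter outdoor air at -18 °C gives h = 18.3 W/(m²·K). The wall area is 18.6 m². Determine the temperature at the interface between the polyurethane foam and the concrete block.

T ≈ -14.7 °C

Using the resistance-network approach (series):
R_float glass = L/(kA) = 0.21/(1.06×18.6) = 0.01065 K/W
R_polyurethane foam = L/(kA) = 0.065/(0.0228×18.6) = 0.1533 K/W
R_concrete block = L/(kA) = 0.21/(0.8×18.6) = 0.01411 K/W
R_outer film = 1/(h_o·A) = 1/(18.3×18.6) = 0.002938 K/W
R_total = 0.181 K/W;  Q = ΔT/R_total = 35/0.181 = 193.4 W
T_interface = T_inner − Q·ΣR(inner→interface) = 17 − 193×0.1639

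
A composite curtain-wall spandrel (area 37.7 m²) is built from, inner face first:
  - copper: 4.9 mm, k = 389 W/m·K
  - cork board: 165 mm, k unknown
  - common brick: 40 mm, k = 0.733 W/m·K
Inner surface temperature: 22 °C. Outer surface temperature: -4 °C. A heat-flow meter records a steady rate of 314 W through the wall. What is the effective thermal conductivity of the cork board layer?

Treating each layer as a thermal resistance in series:
R_copper = L/(kA) = 0.0049/(389×37.7) = 3.341×10^-7 K/W
R_common brick = L/(kA) = 0.04/(0.733×37.7) = 0.001447 K/W
Sum of known resistances R_other = 0.001448 K/W
Total R = ΔT/Q = 26/314 = 0.0828 K/W
R_cork board = R_total − R_other = 0.08135 K/W
k = L/(R·A) = 0.165/(0.08135×37.7)

k ≈ 0.0538 W/(m·K)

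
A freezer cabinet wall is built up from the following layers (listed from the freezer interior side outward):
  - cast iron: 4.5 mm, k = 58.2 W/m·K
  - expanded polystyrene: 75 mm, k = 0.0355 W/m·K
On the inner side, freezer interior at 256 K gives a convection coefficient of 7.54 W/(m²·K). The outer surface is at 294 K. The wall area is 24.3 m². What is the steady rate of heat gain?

Q ≈ 411 W

Model the wall as resistances in series:
R_inner film = 1/(h_i·A) = 1/(7.54×24.3) = 0.005458 K/W
R_cast iron = L/(kA) = 0.0045/(58.2×24.3) = 3.182×10^-6 K/W
R_expanded polystyrene = L/(kA) = 0.075/(0.0355×24.3) = 0.08694 K/W
R_total = 0.0924 K/W
Q = ΔT / R_total = 38 / 0.0924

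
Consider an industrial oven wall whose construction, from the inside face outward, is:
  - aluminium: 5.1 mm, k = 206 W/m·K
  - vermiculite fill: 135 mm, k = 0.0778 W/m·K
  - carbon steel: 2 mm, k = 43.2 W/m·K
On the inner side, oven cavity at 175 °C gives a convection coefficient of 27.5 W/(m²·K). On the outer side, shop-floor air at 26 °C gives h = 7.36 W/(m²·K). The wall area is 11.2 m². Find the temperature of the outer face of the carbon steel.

Treating each layer as a thermal resistance in series:
R_inner film = 1/(h_i·A) = 1/(27.5×11.2) = 0.003247 K/W
R_aluminium = L/(kA) = 0.0051/(206×11.2) = 2.21×10^-6 K/W
R_vermiculite fill = L/(kA) = 0.135/(0.0778×11.2) = 0.1549 K/W
R_carbon steel = L/(kA) = 0.002/(43.2×11.2) = 4.134×10^-6 K/W
R_outer film = 1/(h_o·A) = 1/(7.36×11.2) = 0.01213 K/W
R_total = 0.1703 K/W;  Q = ΔT/R_total = 149/0.1703 = 874.9 W
T_interface = T_inner − Q·ΣR(inner→interface) = 175 − 875×0.1582

T ≈ 36.6 °C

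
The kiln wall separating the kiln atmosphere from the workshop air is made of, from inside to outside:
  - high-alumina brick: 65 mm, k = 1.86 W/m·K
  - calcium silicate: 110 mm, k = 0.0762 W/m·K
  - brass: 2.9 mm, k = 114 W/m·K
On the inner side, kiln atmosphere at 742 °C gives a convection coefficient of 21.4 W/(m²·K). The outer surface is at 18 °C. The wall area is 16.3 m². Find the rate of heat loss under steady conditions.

Treating each layer as a thermal resistance in series:
R_inner film = 1/(h_i·A) = 1/(21.4×16.3) = 0.002867 K/W
R_high-alumina brick = L/(kA) = 0.065/(1.86×16.3) = 0.002144 K/W
R_calcium silicate = L/(kA) = 0.11/(0.0762×16.3) = 0.08856 K/W
R_brass = L/(kA) = 0.0029/(114×16.3) = 1.561×10^-6 K/W
R_total = 0.09357 K/W
Q = ΔT / R_total = 724 / 0.09357

Q ≈ 7740 W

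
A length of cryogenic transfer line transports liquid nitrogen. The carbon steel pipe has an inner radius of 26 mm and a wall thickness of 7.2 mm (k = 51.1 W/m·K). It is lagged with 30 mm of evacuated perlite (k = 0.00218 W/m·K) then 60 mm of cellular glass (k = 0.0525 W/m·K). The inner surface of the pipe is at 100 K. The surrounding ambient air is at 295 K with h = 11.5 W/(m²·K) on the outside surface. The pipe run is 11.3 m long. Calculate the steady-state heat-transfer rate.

Radial resistances (cylindrical: R_cond = ln(r_o/r_i)/(2πkL), R_conv = 1/(h·2πrL)):
R_carbon steel pipe wall = ln(33.2/26)/(2π×51.1×11.3) = 6.738×10^-5 K/W
R_evacuated perlite = ln(63.2/33.2)/(2π×0.00218×11.3) = 4.159 K/W
R_cellular glass = ln(123.2/63.2)/(2π×0.0525×11.3) = 0.1791 K/W
R_outer film = 1/(h_o·2πr_oL) = 1/(11.5×2π×0.1232×11.3) = 0.009941 K/W
R_total = 4.348 K/W
Q = ΔT/R_total = 195/4.348

Q ≈ 44.8 W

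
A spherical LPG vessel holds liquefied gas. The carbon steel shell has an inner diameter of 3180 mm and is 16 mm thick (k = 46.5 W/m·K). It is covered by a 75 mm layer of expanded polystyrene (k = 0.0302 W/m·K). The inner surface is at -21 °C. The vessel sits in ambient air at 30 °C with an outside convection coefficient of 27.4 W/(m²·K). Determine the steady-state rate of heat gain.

Spherical conduction: R = (1/r_in − 1/r_out)/(4πk) per layer; series-sum.
R_carbon steel shell = (1/1.59 − 1/1.606)/(4π×46.5) = 1.072×10^-5 K/W
R_expanded polystyrene = (1/1.606 − 1/1.681)/(4π×0.0302) = 0.0732 K/W
R_outer film = 1/(h·4πr_o²) = 1/(27.4×4π×1.681²) = 0.001028 K/W
R_total = 0.07424 K/W
Q = ΔT/R_total = 51/0.07424

Q ≈ 687 W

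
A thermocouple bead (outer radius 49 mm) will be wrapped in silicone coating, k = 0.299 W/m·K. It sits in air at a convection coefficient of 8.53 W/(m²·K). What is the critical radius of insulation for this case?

r_cr ≈ 70.1 mm

For a sphere r_cr = 2k/h = 2×0.299/8.53
r_cr = 70.1 mm; since the bare radius (49 mm) is below r_cr, adding a thin layer of insulation will *increase* heat loss.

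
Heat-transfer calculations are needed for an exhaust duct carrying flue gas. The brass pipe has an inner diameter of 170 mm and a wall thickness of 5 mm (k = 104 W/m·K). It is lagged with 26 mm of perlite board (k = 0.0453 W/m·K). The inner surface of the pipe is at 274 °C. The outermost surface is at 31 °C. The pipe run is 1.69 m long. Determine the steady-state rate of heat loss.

Q ≈ 461 W

Per-layer cylindrical resistances, series-summed:
R_brass pipe wall = ln(90/85)/(2π×104×1.69) = 5.176×10^-5 K/W
R_perlite board = ln(116/90)/(2π×0.0453×1.69) = 0.5276 K/W
R_total = 0.5276 K/W
Q = ΔT/R_total = 243/0.5276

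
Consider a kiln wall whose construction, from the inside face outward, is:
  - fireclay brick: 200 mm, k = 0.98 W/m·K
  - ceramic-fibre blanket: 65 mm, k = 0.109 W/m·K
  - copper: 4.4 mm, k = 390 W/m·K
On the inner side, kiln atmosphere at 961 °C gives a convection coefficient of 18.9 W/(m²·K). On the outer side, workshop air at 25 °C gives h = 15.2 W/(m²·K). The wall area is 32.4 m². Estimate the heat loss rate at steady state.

Q ≈ 33000 W

Model the wall as resistances in series:
R_inner film = 1/(h_i·A) = 1/(18.9×32.4) = 0.001633 K/W
R_fireclay brick = L/(kA) = 0.2/(0.98×32.4) = 0.006299 K/W
R_ceramic-fibre blanket = L/(kA) = 0.065/(0.109×32.4) = 0.01841 K/W
R_copper = L/(kA) = 0.0044/(390×32.4) = 3.482×10^-7 K/W
R_outer film = 1/(h_o·A) = 1/(15.2×32.4) = 0.002031 K/W
R_total = 0.02837 K/W
Q = ΔT / R_total = 936 / 0.02837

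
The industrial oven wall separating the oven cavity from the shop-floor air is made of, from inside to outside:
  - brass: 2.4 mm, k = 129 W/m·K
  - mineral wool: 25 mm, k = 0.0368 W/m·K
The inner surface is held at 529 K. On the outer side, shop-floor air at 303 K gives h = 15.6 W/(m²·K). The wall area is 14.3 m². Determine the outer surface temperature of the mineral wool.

T ≈ 322 K

Series thermal resistances:
R_brass = L/(kA) = 0.0024/(129×14.3) = 1.301×10^-6 K/W
R_mineral wool = L/(kA) = 0.025/(0.0368×14.3) = 0.04751 K/W
R_outer film = 1/(h_o·A) = 1/(15.6×14.3) = 0.004483 K/W
R_total = 0.05199 K/W;  Q = ΔT/R_total = 226/0.05199 = 4347 W
T_interface = T_inner − Q·ΣR(inner→interface) = 529 − 4350×0.04751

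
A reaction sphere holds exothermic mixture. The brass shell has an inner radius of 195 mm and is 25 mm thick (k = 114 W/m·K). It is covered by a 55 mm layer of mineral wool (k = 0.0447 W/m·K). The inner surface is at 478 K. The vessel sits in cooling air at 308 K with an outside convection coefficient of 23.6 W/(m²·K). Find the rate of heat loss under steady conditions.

Each spherical layer contributes R = (1/r_i − 1/r_o)/(4πk):
R_brass shell = (1/0.195 − 1/0.22)/(4π×114) = 4.068×10^-4 K/W
R_mineral wool = (1/0.22 − 1/0.275)/(4π×0.0447) = 1.618 K/W
R_outer film = 1/(h·4πr_o²) = 1/(23.6×4π×0.275²) = 0.04459 K/W
R_total = 1.663 K/W
Q = ΔT/R_total = 170/1.663

Q ≈ 102 W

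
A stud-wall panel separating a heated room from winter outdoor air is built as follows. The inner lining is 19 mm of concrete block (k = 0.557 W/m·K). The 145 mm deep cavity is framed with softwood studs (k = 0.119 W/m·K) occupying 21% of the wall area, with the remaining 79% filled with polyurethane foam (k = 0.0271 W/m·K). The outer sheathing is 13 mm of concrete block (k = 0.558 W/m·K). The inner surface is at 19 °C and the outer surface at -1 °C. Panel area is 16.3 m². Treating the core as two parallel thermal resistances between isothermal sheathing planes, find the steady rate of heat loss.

Q ≈ 102 W

Sheathing layers in series; stud and cavity paths in parallel between them.
R_inner = 0.019/(0.557×16.3) = 0.002093 K/W
R_stud  = 0.145/(0.119×0.21×16.3) = 0.356 K/W
R_cav   = 0.145/(0.0271×0.79×16.3) = 0.4155 K/W
1/R_core = 1/R_stud + 1/R_cav → R_core = 0.1917 K/W
R_outer = 0.013/(0.558×16.3) = 0.001429 K/W
R_total = 0.1952 K/W
Q = ΔT/R_total = 20/0.1952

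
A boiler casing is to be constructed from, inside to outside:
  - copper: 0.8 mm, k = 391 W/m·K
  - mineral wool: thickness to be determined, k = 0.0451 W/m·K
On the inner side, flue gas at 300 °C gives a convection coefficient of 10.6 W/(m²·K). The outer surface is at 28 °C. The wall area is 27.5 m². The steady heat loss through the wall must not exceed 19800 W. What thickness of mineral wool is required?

Using the resistance-network approach (series):
R_inner film = 1/(h_i·A) = 1/(10.6×27.5) = 0.003431 K/W
R_copper = L/(kA) = 0.0008/(391×27.5) = 7.44×10^-8 K/W
Sum of the known resistances R_other = 0.003431 K/W
Required total resistance R_tot = ΔT/Q_allow = 272/19800 = 0.01374 K/W
R_mineral wool = R_tot − R_other = 0.01031 K/W
L = R·k·A = 0.01031×0.0451×27.5

L ≈ 12.8 mm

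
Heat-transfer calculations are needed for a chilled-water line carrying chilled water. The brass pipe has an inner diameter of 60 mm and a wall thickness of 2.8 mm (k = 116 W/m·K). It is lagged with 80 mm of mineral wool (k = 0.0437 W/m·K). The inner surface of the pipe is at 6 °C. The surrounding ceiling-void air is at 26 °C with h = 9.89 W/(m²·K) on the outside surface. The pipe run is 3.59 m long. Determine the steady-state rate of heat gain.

Per-layer cylindrical resistances, series-summed:
R_brass pipe wall = ln(32.8/30)/(2π×116×3.59) = 3.41×10^-5 K/W
R_mineral wool = ln(112.8/32.8)/(2π×0.0437×3.59) = 1.253 K/W
R_outer film = 1/(h_o·2πr_oL) = 1/(9.89×2π×0.1128×3.59) = 0.03974 K/W
R_total = 1.293 K/W
Q = ΔT/R_total = 20/1.293

Q ≈ 15.5 W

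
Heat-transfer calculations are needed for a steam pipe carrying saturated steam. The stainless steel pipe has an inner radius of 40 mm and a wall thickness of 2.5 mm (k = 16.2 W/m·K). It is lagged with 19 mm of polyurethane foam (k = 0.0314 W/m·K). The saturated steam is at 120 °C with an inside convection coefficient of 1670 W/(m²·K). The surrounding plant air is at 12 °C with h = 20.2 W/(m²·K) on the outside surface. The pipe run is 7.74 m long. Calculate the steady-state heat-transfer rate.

Q ≈ 417 W

Per-layer cylindrical resistances, series-summed:
R_inner film = 1/(h_i·2πr₁L) = 1/(1670×2π×0.04×7.74) = 3.078×10^-4 K/W
R_stainless steel pipe wall = ln(42.5/40)/(2π×16.2×7.74) = 7.695×10^-5 K/W
R_polyurethane foam = ln(61.5/42.5)/(2π×0.0314×7.74) = 0.242 K/W
R_outer film = 1/(h_o·2πr_oL) = 1/(20.2×2π×0.0615×7.74) = 0.01655 K/W
R_total = 0.2589 K/W
Q = ΔT/R_total = 108/0.2589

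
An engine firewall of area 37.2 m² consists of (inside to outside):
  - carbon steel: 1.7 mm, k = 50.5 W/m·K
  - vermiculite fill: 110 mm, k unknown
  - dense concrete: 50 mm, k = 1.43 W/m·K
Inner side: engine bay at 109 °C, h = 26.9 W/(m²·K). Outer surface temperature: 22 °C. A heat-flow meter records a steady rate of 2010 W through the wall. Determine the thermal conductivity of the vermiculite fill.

Treating each layer as a thermal resistance in series:
R_inner film = 1/(h_i·A) = 1/(26.9×37.2) = 9.993×10^-4 K/W
R_carbon steel = L/(kA) = 0.0017/(50.5×37.2) = 9.049×10^-7 K/W
R_dense concrete = L/(kA) = 0.05/(1.43×37.2) = 9.399×10^-4 K/W
Sum of known resistances R_other = 0.00194 K/W
Total R = ΔT/Q = 87/2010 = 0.04328 K/W
R_vermiculite fill = R_total − R_other = 0.04134 K/W
k = L/(R·A) = 0.11/(0.04134×37.2)

k ≈ 0.0715 W/(m·K)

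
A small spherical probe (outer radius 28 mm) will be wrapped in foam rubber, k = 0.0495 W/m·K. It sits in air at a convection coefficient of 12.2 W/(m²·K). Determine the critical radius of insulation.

For a sphere r_cr = 2k/h = 2×0.0495/12.2
r_cr = 8.11 mm; since the bare radius (28 mm) is above r_cr, any added insulation will reduce heat loss.

r_cr ≈ 8.11 mm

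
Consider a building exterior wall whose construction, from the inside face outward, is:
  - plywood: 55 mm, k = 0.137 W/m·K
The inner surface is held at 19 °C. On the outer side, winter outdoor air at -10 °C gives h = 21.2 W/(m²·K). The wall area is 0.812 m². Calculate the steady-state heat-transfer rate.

Using the resistance-network approach (series):
R_plywood = L/(kA) = 0.055/(0.137×0.812) = 0.4944 K/W
R_outer film = 1/(h_o·A) = 1/(21.2×0.812) = 0.05809 K/W
R_total = 0.5525 K/W
Q = ΔT / R_total = 29 / 0.5525

Q ≈ 52.5 W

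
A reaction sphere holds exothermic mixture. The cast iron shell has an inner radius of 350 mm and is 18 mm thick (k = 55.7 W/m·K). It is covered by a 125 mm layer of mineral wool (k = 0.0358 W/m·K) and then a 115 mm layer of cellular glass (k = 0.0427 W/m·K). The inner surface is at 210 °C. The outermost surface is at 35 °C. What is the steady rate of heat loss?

Q ≈ 77.9 W

Each spherical layer contributes R = (1/r_i − 1/r_o)/(4πk):
R_cast iron shell = (1/0.35 − 1/0.368)/(4π×55.7) = 1.997×10^-4 K/W
R_mineral wool = (1/0.368 − 1/0.493)/(4π×0.0358) = 1.532 K/W
R_cellular glass = (1/0.493 − 1/0.608)/(4π×0.0427) = 0.715 K/W
R_total = 2.247 K/W
Q = ΔT/R_total = 175/2.247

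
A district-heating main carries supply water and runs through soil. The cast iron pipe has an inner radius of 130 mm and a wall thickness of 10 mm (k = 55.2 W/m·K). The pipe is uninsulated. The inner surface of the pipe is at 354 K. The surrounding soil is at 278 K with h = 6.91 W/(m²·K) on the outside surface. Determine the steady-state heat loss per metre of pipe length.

Radial resistances (cylindrical: R_cond = ln(r_o/r_i)/(2πkL), R_conv = 1/(h·2πrL)):
R_cast iron pipe wall = ln(140/130)/(2π×55.2×1) = 2.137×10^-4 K/W
R_outer film = 1/(h_o·2πr_oL) = 1/(6.91×2π×0.14×1) = 0.1645 K/W
R_total = 0.1647 K/W
Q = ΔT/R_total = 76/0.1647

q′ ≈ 461 W/m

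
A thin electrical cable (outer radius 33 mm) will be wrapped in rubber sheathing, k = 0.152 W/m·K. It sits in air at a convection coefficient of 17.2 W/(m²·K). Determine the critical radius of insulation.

For a cylinder r_cr = k/h = 0.152/17.2
r_cr = 8.84 mm; since the bare radius (33 mm) is above r_cr, any added insulation will reduce heat loss.

r_cr ≈ 8.84 mm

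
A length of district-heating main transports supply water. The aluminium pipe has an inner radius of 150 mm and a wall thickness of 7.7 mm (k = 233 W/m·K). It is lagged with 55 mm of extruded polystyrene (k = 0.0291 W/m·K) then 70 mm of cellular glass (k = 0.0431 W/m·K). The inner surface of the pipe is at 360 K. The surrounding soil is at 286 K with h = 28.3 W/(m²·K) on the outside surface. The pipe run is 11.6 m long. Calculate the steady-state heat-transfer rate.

Q ≈ 317 W

Radial resistances (cylindrical: R_cond = ln(r_o/r_i)/(2πkL), R_conv = 1/(h·2πrL)):
R_aluminium pipe wall = ln(157.7/150)/(2π×233×11.6) = 2.948×10^-6 K/W
R_extruded polystyrene = ln(212.7/157.7)/(2π×0.0291×11.6) = 0.1411 K/W
R_cellular glass = ln(282.7/212.7)/(2π×0.0431×11.6) = 0.09057 K/W
R_outer film = 1/(h_o·2πr_oL) = 1/(28.3×2π×0.2827×11.6) = 0.001715 K/W
R_total = 0.2333 K/W
Q = ΔT/R_total = 74/0.2333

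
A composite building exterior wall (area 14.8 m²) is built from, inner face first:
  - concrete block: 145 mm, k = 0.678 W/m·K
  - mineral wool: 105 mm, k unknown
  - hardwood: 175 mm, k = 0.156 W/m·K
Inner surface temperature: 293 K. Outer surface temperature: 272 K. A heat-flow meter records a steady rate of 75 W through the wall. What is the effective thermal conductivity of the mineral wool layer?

k ≈ 0.0374 W/(m·K)

Model the wall as resistances in series:
R_concrete block = L/(kA) = 0.145/(0.678×14.8) = 0.01445 K/W
R_hardwood = L/(kA) = 0.175/(0.156×14.8) = 0.0758 K/W
Sum of known resistances R_other = 0.09025 K/W
Total R = ΔT/Q = 21/75 = 0.28 K/W
R_mineral wool = R_total − R_other = 0.1898 K/W
k = L/(R·A) = 0.105/(0.1898×14.8)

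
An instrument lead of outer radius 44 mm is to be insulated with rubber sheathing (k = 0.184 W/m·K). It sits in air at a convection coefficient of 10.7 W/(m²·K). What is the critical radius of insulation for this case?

r_cr ≈ 17.2 mm

For a cylinder r_cr = k/h = 0.184/10.7
r_cr = 17.2 mm; since the bare radius (44 mm) is above r_cr, any added insulation will reduce heat loss.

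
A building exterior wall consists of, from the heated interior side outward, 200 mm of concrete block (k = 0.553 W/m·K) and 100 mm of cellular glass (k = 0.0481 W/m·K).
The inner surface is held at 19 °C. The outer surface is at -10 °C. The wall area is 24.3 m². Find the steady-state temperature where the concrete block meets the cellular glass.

Series thermal resistances:
R_concrete block = L/(kA) = 0.2/(0.553×24.3) = 0.01488 K/W
R_cellular glass = L/(kA) = 0.1/(0.0481×24.3) = 0.08556 K/W
R_total = 0.1004 K/W;  Q = ΔT/R_total = 29/0.1004 = 288.7 W
T_interface = T_inner − Q·ΣR(inner→interface) = 19 − 289×0.01488

T ≈ 14.7 °C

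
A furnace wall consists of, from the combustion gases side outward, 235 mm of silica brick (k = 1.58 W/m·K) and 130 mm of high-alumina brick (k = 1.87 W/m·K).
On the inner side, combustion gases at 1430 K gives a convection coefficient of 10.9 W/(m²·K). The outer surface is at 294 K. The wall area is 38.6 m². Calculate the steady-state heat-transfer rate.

Using the resistance-network approach (series):
R_inner film = 1/(h_i·A) = 1/(10.9×38.6) = 0.002377 K/W
R_silica brick = L/(kA) = 0.235/(1.58×38.6) = 0.003853 K/W
R_high-alumina brick = L/(kA) = 0.13/(1.87×38.6) = 0.001801 K/W
R_total = 0.008031 K/W
Q = ΔT / R_total = 1136 / 0.008031

Q ≈ 141000 W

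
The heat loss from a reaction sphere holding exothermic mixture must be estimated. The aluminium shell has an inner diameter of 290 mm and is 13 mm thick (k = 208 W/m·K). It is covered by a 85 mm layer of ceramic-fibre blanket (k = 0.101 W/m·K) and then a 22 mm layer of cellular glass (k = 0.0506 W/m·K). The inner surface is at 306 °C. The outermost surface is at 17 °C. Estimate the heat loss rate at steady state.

Q ≈ 127 W

Each spherical layer contributes R = (1/r_i − 1/r_o)/(4πk):
R_aluminium shell = (1/0.145 − 1/0.158)/(4π×208) = 2.171×10^-4 K/W
R_ceramic-fibre blanket = (1/0.158 − 1/0.243)/(4π×0.101) = 1.744 K/W
R_cellular glass = (1/0.243 − 1/0.265)/(4π×0.0506) = 0.5373 K/W
R_total = 2.282 K/W
Q = ΔT/R_total = 289/2.282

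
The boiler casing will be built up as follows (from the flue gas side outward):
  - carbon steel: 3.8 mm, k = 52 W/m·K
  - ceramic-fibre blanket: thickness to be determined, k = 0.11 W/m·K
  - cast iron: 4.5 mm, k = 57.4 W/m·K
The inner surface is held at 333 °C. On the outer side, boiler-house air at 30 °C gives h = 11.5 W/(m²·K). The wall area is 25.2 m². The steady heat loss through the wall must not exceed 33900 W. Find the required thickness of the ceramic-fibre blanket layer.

Using the resistance-network approach (series):
R_carbon steel = L/(kA) = 0.0038/(52×25.2) = 2.9×10^-6 K/W
R_cast iron = L/(kA) = 0.0045/(57.4×25.2) = 3.111×10^-6 K/W
R_outer film = 1/(h_o·A) = 1/(11.5×25.2) = 0.003451 K/W
Sum of the known resistances R_other = 0.003457 K/W
Required total resistance R_tot = ΔT/Q_allow = 303/33900 = 0.008938 K/W
R_ceramic-fibre blanket = R_tot − R_other = 0.005481 K/W
L = R·k·A = 0.005481×0.11×25.2

L ≈ 15.2 mm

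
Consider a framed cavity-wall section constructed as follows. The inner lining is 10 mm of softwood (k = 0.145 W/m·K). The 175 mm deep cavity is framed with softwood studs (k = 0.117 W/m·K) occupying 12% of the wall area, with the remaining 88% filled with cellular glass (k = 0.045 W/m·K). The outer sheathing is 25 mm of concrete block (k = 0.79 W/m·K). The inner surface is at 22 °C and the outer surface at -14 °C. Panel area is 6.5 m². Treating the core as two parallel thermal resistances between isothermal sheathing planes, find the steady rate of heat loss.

Q ≈ 69.6 W

Sheathing layers in series; stud and cavity paths in parallel between them.
R_inner = 0.01/(0.145×6.5) = 0.01061 K/W
R_stud  = 0.175/(0.117×0.12×6.5) = 1.918 K/W
R_cav   = 0.175/(0.045×0.88×6.5) = 0.6799 K/W
1/R_core = 1/R_stud + 1/R_cav → R_core = 0.5019 K/W
R_outer = 0.025/(0.79×6.5) = 0.004869 K/W
R_total = 0.5174 K/W
Q = ΔT/R_total = 36/0.5174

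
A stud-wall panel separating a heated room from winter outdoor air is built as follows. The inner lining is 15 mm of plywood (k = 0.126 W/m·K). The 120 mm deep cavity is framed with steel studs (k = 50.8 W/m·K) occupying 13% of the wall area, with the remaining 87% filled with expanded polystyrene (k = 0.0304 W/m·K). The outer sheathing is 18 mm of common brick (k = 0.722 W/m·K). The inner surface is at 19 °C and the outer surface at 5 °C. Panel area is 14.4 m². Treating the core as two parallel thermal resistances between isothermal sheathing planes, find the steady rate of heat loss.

Sheathing layers in series; stud and cavity paths in parallel between them.
R_inner = 0.015/(0.126×14.4) = 0.008267 K/W
R_stud  = 0.12/(50.8×0.13×14.4) = 0.001262 K/W
R_cav   = 0.12/(0.0304×0.87×14.4) = 0.3151 K/W
1/R_core = 1/R_stud + 1/R_cav → R_core = 0.001257 K/W
R_outer = 0.018/(0.722×14.4) = 0.001731 K/W
R_total = 0.01126 K/W
Q = ΔT/R_total = 14/0.01126

Q ≈ 1240 W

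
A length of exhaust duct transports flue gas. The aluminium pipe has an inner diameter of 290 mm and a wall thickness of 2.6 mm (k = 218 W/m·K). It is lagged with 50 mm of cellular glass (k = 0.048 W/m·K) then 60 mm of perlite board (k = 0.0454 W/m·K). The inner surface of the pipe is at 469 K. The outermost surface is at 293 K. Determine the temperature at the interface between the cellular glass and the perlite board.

T ≈ 379 K

Cylindrical conduction, so R = ln(r₂/r₁)/(2πkL) per layer, in series:
R_aluminium pipe wall = ln(147.6/145)/(2π×218×1) = 1.297×10^-5 K/W
R_cellular glass = ln(197.6/147.6)/(2π×0.048×1) = 0.9673 K/W
R_perlite board = ln(257.6/197.6)/(2π×0.0454×1) = 0.9296 K/W
R_total = 1.897 K/W
Q = ΔT/R_total = 176/1.897
Q = 92.8 W/m
T_interface = T_inner − Q·ΣR(inner→interface) = 469 − 92.8×0.9673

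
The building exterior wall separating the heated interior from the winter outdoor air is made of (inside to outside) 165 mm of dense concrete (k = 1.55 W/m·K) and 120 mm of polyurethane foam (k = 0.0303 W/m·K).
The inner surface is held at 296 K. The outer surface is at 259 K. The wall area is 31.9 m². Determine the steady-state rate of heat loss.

Q ≈ 290 W

Model the wall as resistances in series:
R_dense concrete = L/(kA) = 0.165/(1.55×31.9) = 0.003337 K/W
R_polyurethane foam = L/(kA) = 0.12/(0.0303×31.9) = 0.1242 K/W
R_total = 0.1275 K/W
Q = ΔT / R_total = 37 / 0.1275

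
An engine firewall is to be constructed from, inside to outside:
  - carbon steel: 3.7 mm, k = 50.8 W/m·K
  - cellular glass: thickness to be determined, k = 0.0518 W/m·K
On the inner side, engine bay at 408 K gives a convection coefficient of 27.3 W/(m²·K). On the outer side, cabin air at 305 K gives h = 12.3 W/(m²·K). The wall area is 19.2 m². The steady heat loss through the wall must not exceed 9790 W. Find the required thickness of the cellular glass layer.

Thermal resistances in series:
R_inner film = 1/(h_i·A) = 1/(27.3×19.2) = 0.001908 K/W
R_carbon steel = L/(kA) = 0.0037/(50.8×19.2) = 3.793×10^-6 K/W
R_outer film = 1/(h_o·A) = 1/(12.3×19.2) = 0.004234 K/W
Sum of the known resistances R_other = 0.006146 K/W
Required total resistance R_tot = ΔT/Q_allow = 103/9790 = 0.01052 K/W
R_cellular glass = R_tot − R_other = 0.004375 K/W
L = R·k·A = 0.004375×0.0518×19.2

L ≈ 4.35 mm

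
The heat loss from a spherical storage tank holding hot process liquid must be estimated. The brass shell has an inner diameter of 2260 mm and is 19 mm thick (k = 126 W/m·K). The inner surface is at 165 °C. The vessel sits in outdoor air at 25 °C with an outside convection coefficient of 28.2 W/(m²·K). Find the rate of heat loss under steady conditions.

Q ≈ 65200 W

Each spherical layer contributes R = (1/r_i − 1/r_o)/(4πk):
R_brass shell = (1/1.13 − 1/1.149)/(4π×126) = 9.242×10^-6 K/W
R_outer film = 1/(h·4πr_o²) = 1/(28.2×4π×1.149²) = 0.002137 K/W
R_total = 0.002147 K/W
Q = ΔT/R_total = 140/0.002147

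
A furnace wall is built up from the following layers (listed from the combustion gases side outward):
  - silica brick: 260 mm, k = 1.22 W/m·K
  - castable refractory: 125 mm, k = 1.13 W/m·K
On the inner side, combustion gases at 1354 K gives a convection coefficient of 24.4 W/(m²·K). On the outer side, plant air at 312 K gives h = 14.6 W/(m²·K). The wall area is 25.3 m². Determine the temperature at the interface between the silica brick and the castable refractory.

Series thermal resistances:
R_inner film = 1/(h_i·A) = 1/(24.4×25.3) = 0.00162 K/W
R_silica brick = L/(kA) = 0.26/(1.22×25.3) = 0.008424 K/W
R_castable refractory = L/(kA) = 0.125/(1.13×25.3) = 0.004372 K/W
R_outer film = 1/(h_o·A) = 1/(14.6×25.3) = 0.002707 K/W
R_total = 0.01712 K/W;  Q = ΔT/R_total = 1042/0.01712 = 60850 W
T_interface = T_inner − Q·ΣR(inner→interface) = 1354 − 60900×0.01004

T ≈ 743 K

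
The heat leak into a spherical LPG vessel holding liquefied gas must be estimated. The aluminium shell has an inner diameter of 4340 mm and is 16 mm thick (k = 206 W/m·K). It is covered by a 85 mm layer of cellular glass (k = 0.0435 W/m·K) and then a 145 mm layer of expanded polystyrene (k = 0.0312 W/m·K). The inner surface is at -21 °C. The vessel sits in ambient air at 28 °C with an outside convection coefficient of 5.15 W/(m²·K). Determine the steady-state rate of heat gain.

Q ≈ 483 W

Each spherical layer contributes R = (1/r_i − 1/r_o)/(4πk):
R_aluminium shell = (1/2.17 − 1/2.186)/(4π×206) = 1.303×10^-6 K/W
R_cellular glass = (1/2.186 − 1/2.271)/(4π×0.0435) = 0.03132 K/W
R_expanded polystyrene = (1/2.271 − 1/2.416)/(4π×0.0312) = 0.0674 K/W
R_outer film = 1/(h·4πr_o²) = 1/(5.15×4π×2.416²) = 0.002647 K/W
R_total = 0.1014 K/W
Q = ΔT/R_total = 49/0.1014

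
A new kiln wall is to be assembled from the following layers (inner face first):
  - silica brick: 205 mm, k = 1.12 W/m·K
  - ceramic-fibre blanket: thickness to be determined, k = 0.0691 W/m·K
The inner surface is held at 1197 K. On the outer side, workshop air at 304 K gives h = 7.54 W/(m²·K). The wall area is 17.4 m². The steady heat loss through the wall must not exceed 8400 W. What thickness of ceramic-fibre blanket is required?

L ≈ 106 mm

Treating each layer as a thermal resistance in series:
R_silica brick = L/(kA) = 0.205/(1.12×17.4) = 0.01052 K/W
R_outer film = 1/(h_o·A) = 1/(7.54×17.4) = 0.007622 K/W
Sum of the known resistances R_other = 0.01814 K/W
Required total resistance R_tot = ΔT/Q_allow = 893/8400 = 0.1063 K/W
R_ceramic-fibre blanket = R_tot − R_other = 0.08817 K/W
L = R·k·A = 0.08817×0.0691×17.4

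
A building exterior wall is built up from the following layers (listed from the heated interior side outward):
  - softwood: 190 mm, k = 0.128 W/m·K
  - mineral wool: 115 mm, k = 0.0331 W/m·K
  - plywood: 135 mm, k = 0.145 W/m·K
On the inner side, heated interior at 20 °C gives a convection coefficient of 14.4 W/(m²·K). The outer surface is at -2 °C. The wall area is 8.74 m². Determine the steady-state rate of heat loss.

Treating each layer as a thermal resistance in series:
R_inner film = 1/(h_i·A) = 1/(14.4×8.74) = 0.007946 K/W
R_softwood = L/(kA) = 0.19/(0.128×8.74) = 0.1698 K/W
R_mineral wool = L/(kA) = 0.115/(0.0331×8.74) = 0.3975 K/W
R_plywood = L/(kA) = 0.135/(0.145×8.74) = 0.1065 K/W
R_total = 0.6818 K/W
Q = ΔT / R_total = 22 / 0.6818

Q ≈ 32.3 W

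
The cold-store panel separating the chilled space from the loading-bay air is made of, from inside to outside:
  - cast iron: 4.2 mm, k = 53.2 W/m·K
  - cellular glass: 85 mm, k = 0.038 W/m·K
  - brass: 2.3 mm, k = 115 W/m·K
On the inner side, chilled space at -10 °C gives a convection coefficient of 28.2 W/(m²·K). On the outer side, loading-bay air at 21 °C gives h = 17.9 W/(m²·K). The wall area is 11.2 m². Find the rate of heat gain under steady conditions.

Using the resistance-network approach (series):
R_inner film = 1/(h_i·A) = 1/(28.2×11.2) = 0.003166 K/W
R_cast iron = L/(kA) = 0.0042/(53.2×11.2) = 7.049×10^-6 K/W
R_cellular glass = L/(kA) = 0.085/(0.038×11.2) = 0.1997 K/W
R_brass = L/(kA) = 0.0023/(115×11.2) = 1.786×10^-6 K/W
R_outer film = 1/(h_o·A) = 1/(17.9×11.2) = 0.004988 K/W
R_total = 0.2079 K/W
Q = ΔT / R_total = 31 / 0.2079

Q ≈ 149 W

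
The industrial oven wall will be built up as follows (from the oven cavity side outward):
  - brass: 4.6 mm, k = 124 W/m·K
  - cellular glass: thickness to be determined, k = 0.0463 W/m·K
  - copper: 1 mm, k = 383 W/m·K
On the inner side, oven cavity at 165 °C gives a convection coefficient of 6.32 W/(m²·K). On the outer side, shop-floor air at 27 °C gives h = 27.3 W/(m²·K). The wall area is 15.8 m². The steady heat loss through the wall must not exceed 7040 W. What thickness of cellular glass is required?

Series thermal resistances:
R_inner film = 1/(h_i·A) = 1/(6.32×15.8) = 0.01001 K/W
R_brass = L/(kA) = 0.0046/(124×15.8) = 2.348×10^-6 K/W
R_copper = L/(kA) = 0.001/(383×15.8) = 1.653×10^-7 K/W
R_outer film = 1/(h_o·A) = 1/(27.3×15.8) = 0.002318 K/W
Sum of the known resistances R_other = 0.01234 K/W
Required total resistance R_tot = ΔT/Q_allow = 138/7040 = 0.0196 K/W
R_cellular glass = R_tot − R_other = 0.007267 K/W
L = R·k·A = 0.007267×0.0463×15.8

L ≈ 5.32 mm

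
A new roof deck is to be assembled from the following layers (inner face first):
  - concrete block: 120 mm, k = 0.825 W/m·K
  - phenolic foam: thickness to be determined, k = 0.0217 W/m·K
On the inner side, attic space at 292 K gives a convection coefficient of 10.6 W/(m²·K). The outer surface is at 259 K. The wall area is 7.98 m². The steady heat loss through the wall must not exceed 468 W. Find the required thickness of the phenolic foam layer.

Series thermal resistances:
R_inner film = 1/(h_i·A) = 1/(10.6×7.98) = 0.01182 K/W
R_concrete block = L/(kA) = 0.12/(0.825×7.98) = 0.01823 K/W
Sum of the known resistances R_other = 0.03005 K/W
Required total resistance R_tot = ΔT/Q_allow = 33/468 = 0.07051 K/W
R_phenolic foam = R_tot − R_other = 0.04046 K/W
L = R·k·A = 0.04046×0.0217×7.98

L ≈ 7.01 mm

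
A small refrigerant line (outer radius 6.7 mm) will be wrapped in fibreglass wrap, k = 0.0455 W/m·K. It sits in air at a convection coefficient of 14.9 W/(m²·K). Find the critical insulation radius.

For a cylinder r_cr = k/h = 0.0455/14.9
r_cr = 3.05 mm; since the bare radius (6.7 mm) is above r_cr, any added insulation will reduce heat loss.

r_cr ≈ 3.05 mm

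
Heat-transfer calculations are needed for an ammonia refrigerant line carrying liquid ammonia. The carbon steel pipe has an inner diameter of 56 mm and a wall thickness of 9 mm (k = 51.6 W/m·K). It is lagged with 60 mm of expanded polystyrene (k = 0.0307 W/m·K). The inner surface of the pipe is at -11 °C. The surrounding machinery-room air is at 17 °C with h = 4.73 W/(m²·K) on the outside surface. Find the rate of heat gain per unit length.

q′ ≈ 5.24 W/m

Radial resistances (cylindrical: R_cond = ln(r_o/r_i)/(2πkL), R_conv = 1/(h·2πrL)):
R_carbon steel pipe wall = ln(37/28)/(2π×51.6×1) = 8.597×10^-4 K/W
R_expanded polystyrene = ln(97/37)/(2π×0.0307×1) = 4.996 K/W
R_outer film = 1/(h_o·2πr_oL) = 1/(4.73×2π×0.097×1) = 0.3469 K/W
R_total = 5.344 K/W
Q = ΔT/R_total = 28/5.344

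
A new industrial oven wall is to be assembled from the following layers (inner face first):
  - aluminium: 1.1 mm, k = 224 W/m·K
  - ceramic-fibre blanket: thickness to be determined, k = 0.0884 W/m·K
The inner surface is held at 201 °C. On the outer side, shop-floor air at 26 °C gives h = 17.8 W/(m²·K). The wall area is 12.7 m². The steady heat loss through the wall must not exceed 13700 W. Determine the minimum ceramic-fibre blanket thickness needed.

Using the resistance-network approach (series):
R_aluminium = L/(kA) = 0.0011/(224×12.7) = 3.867×10^-7 K/W
R_outer film = 1/(h_o·A) = 1/(17.8×12.7) = 0.004424 K/W
Sum of the known resistances R_other = 0.004424 K/W
Required total resistance R_tot = ΔT/Q_allow = 175/13700 = 0.01277 K/W
R_ceramic-fibre blanket = R_tot − R_other = 0.00835 K/W
L = R·k·A = 0.00835×0.0884×12.7

L ≈ 9.37 mm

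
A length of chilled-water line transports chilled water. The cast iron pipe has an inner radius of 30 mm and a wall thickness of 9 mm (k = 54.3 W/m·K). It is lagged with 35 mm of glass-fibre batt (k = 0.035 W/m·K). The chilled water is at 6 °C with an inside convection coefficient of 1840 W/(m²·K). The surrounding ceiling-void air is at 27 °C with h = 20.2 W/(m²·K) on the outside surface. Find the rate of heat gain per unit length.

Radial resistances (cylindrical: R_cond = ln(r_o/r_i)/(2πkL), R_conv = 1/(h·2πrL)):
R_inner film = 1/(h_i·2πr₁L) = 1/(1840×2π×0.03×1) = 0.002883 K/W
R_cast iron pipe wall = ln(39/30)/(2π×54.3×1) = 7.69×10^-4 K/W
R_glass-fibre batt = ln(74/39)/(2π×0.035×1) = 2.913 K/W
R_outer film = 1/(h_o·2πr_oL) = 1/(20.2×2π×0.074×1) = 0.1065 K/W
R_total = 3.023 K/W
Q = ΔT/R_total = 21/3.023

q′ ≈ 6.95 W/m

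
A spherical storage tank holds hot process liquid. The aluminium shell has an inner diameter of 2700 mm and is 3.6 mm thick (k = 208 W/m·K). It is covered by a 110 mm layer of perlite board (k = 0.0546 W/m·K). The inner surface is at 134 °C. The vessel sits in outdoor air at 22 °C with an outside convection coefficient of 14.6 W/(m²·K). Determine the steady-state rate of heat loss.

Spherical conduction: R = (1/r_in − 1/r_out)/(4πk) per layer; series-sum.
R_aluminium shell = (1/1.35 − 1/1.3536)/(4π×208) = 7.537×10^-7 K/W
R_perlite board = (1/1.3536 − 1/1.4636)/(4π×0.0546) = 0.08092 K/W
R_outer film = 1/(h·4πr_o²) = 1/(14.6×4π×1.4636²) = 0.002544 K/W
R_total = 0.08347 K/W
Q = ΔT/R_total = 112/0.08347

Q ≈ 1340 W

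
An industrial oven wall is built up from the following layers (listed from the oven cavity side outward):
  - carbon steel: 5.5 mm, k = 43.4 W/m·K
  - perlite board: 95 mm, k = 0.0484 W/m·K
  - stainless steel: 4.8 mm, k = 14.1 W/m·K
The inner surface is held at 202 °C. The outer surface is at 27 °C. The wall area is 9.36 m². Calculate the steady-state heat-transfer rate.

Q ≈ 834 W

Series thermal resistances:
R_carbon steel = L/(kA) = 0.0055/(43.4×9.36) = 1.354×10^-5 K/W
R_perlite board = L/(kA) = 0.095/(0.0484×9.36) = 0.2097 K/W
R_stainless steel = L/(kA) = 0.0048/(14.1×9.36) = 3.637×10^-5 K/W
R_total = 0.2098 K/W
Q = ΔT / R_total = 175 / 0.2098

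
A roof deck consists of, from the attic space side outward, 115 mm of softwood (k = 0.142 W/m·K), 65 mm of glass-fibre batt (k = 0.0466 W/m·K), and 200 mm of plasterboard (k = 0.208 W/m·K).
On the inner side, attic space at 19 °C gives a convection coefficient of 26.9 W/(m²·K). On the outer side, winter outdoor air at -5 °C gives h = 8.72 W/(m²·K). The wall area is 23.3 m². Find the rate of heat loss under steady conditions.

Treating each layer as a thermal resistance in series:
R_inner film = 1/(h_i·A) = 1/(26.9×23.3) = 0.001595 K/W
R_softwood = L/(kA) = 0.115/(0.142×23.3) = 0.03476 K/W
R_glass-fibre batt = L/(kA) = 0.065/(0.0466×23.3) = 0.05986 K/W
R_plasterboard = L/(kA) = 0.2/(0.208×23.3) = 0.04127 K/W
R_outer film = 1/(h_o·A) = 1/(8.72×23.3) = 0.004922 K/W
R_total = 0.1424 K/W
Q = ΔT / R_total = 24 / 0.1424

Q ≈ 169 W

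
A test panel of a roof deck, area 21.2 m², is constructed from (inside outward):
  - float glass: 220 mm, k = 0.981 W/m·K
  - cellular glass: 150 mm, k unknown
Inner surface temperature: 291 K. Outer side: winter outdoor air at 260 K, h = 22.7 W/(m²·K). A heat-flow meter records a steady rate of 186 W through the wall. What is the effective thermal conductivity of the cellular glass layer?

Model the wall as resistances in series:
R_float glass = L/(kA) = 0.22/(0.981×21.2) = 0.01058 K/W
R_outer film = 1/(h_o·A) = 1/(22.7×21.2) = 0.002078 K/W
Sum of known resistances R_other = 0.01266 K/W
Total R = ΔT/Q = 31/186 = 0.1667 K/W
R_cellular glass = R_total − R_other = 0.154 K/W
k = L/(R·A) = 0.15/(0.154×21.2)

k ≈ 0.0459 W/(m·K)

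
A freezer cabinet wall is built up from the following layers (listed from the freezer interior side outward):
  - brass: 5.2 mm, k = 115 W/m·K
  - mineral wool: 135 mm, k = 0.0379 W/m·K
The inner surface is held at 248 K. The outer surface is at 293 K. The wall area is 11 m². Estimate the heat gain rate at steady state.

Q ≈ 139 W

Using the resistance-network approach (series):
R_brass = L/(kA) = 0.0052/(115×11) = 4.111×10^-6 K/W
R_mineral wool = L/(kA) = 0.135/(0.0379×11) = 0.3238 K/W
R_total = 0.3238 K/W
Q = ΔT / R_total = 45 / 0.3238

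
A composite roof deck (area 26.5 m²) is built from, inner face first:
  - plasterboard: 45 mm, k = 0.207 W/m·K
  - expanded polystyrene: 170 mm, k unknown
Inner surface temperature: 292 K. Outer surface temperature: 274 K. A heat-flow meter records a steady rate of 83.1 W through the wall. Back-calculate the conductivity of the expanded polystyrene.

Treating each layer as a thermal resistance in series:
R_plasterboard = L/(kA) = 0.045/(0.207×26.5) = 0.008203 K/W
Sum of known resistances R_other = 0.008203 K/W
Total R = ΔT/Q = 18/83.1 = 0.2166 K/W
R_expanded polystyrene = R_total − R_other = 0.2084 K/W
k = L/(R·A) = 0.17/(0.2084×26.5)

k ≈ 0.0308 W/(m·K)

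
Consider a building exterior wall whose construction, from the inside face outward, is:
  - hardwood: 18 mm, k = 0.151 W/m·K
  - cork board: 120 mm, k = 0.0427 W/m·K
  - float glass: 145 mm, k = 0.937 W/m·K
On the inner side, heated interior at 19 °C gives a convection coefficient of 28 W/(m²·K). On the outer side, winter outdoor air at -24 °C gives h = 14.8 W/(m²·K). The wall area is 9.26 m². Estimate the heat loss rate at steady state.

Q ≈ 125 W

Thermal resistances in series:
R_inner film = 1/(h_i·A) = 1/(28×9.26) = 0.003857 K/W
R_hardwood = L/(kA) = 0.018/(0.151×9.26) = 0.01287 K/W
R_cork board = L/(kA) = 0.12/(0.0427×9.26) = 0.3035 K/W
R_float glass = L/(kA) = 0.145/(0.937×9.26) = 0.01671 K/W
R_outer film = 1/(h_o·A) = 1/(14.8×9.26) = 0.007297 K/W
R_total = 0.3442 K/W
Q = ΔT / R_total = 43 / 0.3442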